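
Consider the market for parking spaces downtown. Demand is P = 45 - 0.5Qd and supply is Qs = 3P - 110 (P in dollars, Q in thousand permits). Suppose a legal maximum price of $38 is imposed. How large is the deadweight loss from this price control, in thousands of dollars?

Rearranging demand gives Qd = 90 - 2P. Without the control the market clears where 90 - 2P = 3P - 110, i.e. P* = 40 and Q* = 10.
Since 38 < 40, the ceiling is binding.
At P = 38: Qd = 90 - 2·38 = 14 and Qs = 3·38 - 110 = 4.
Quantity traded falls to 4. At Q = 4 the demand price is (90 - 4)/2 = 43 and the supply price is (110 + 4)/3 = 38.
Deadweight loss = ½ · (43 - 38) · (10 - 4) = ½ · 5 · 6 = 15.

15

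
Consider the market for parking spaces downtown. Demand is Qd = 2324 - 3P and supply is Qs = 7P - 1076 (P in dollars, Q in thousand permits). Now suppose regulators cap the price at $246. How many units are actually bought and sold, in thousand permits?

646

Without the control the market clears where 2324 - 3P = 7P - 1076, i.e. P* = 340 and Q* = 1304.
The ceiling of 246 is below the equilibrium price 340, so it binds.
At P = 246: Qd = 2324 - 3·246 = 1586 and Qs = 7·246 - 1076 = 646.
The quantity actually transacted is the short side, supply: 646.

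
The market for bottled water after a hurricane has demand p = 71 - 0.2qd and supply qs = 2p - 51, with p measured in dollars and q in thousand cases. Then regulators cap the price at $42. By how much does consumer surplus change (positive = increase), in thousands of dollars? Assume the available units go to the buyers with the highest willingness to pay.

Rearranging demand gives qd = 355 - 5p. Setting quantity demanded equal to quantity supplied, 355 - 5p = 2p - 51, gives p* = 58 and q* = 65.
The ceiling of 42 is below the equilibrium price 58, so it binds.
At p = 42: qd = 355 - 5·42 = 145 and qs = 2·42 - 51 = 33.
Consumer surplus without the control is ½ · (71 - 58) · 65 = 422.5.
With the ceiling, 33 units are sold at 42 (assume they go to the highest-value buyers). The demand price at q = 33 is 64.4, so CS = ½ · [(71 - 42) + (64.4 - 42)] · 33 = 848.1.
Change in consumer surplus = 848.1 - 422.5 = 425.6.

425.6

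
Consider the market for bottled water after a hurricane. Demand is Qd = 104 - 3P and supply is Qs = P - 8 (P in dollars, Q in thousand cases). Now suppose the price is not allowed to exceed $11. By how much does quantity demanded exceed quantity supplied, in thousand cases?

68

Without the control the market clears where 104 - 3P = P - 8, i.e. P* = 28 and Q* = 20.
Since 11 < 28, the ceiling is binding.
At P = 11: Qd = 104 - 3·11 = 71 and Qs = 11 - 8 = 3.
Shortage = Qd - Qs = 71 - 3 = 68.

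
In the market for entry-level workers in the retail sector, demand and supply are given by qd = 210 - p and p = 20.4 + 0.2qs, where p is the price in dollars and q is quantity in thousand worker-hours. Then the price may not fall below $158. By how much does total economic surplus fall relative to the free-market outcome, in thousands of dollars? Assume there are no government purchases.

Rearranging supply gives qs = 5p - 102. Without the control the market clears where 210 - p = 5p - 102, i.e. p* = 52 and q* = 158.
The floor of 158 is above the equilibrium price 52, so it binds.
At p = 158: qd = 210 - 158 = 52 and qs = 5·158 - 102 = 688.
Quantity traded falls to 52. At q = 52 the demand price is 210 - 52 = 158 and the supply price is (102 + 52)/5 = 30.8.
Deadweight loss = ½ · (158 - 30.8) · (158 - 52) = ½ · 127.2 · 106 = 6741.6.

6741.6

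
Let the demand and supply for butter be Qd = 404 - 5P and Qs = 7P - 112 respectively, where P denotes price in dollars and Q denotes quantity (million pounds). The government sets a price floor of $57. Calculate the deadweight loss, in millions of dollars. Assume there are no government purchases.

840

Setting quantity demanded equal to quantity supplied, 404 - 5P = 7P - 112, gives P* = 43 and Q* = 189.
Because the floor (57) lies above the market-clearing price, it is binding.
At P = 57: Qd = 404 - 5·57 = 119 and Qs = 7·57 - 112 = 287.
Quantity traded falls to 119. At Q = 119 the demand price is (404 - 119)/5 = 57 and the supply price is (112 + 119)/7 = 33.
Deadweight loss = ½ · (57 - 33) · (189 - 119) = ½ · 24 · 70 = 840.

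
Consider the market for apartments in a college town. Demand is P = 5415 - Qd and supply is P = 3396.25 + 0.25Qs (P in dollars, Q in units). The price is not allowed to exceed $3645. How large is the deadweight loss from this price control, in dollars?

Rearranging demand gives Qd = 5415 - P; rearranging supply gives Qs = 4P - 13585. Without the control the market clears where 5415 - P = 4P - 13585, i.e. P* = 3800 and Q* = 1615.
The ceiling of 3645 is below the equilibrium price 3800, so it binds.
At P = 3645: Qd = 5415 - 3645 = 1770 and Qs = 4·3645 - 13585 = 995.
Quantity traded falls to 995. At Q = 995 the demand price is 5415 - 995 = 4420 and the supply price is (13585 + 995)/4 = 3645.
Deadweight loss = ½ · (4420 - 3645) · (1615 - 995) = ½ · 775 · 620 = 240250.

240250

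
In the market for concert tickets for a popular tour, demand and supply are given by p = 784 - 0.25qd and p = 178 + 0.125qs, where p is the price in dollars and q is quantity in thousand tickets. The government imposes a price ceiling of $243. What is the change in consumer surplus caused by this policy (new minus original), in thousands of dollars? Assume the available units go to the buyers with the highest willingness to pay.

-78912

Rearranging demand gives qd = 3136 - 4p; rearranging supply gives qs = 8p - 1424. Setting quantity demanded equal to quantity supplied, 3136 - 4p = 8p - 1424, gives p* = 380 and q* = 1616.
The ceiling of 243 is below the equilibrium price 380, so it binds.
At p = 243: qd = 3136 - 4·243 = 2164 and qs = 8·243 - 1424 = 520.
Consumer surplus without the control is ½ · (784 - 380) · 1616 = 326432.
With the ceiling, 520 units are sold at 243 (assume they go to the highest-value buyers). The demand price at q = 520 is 654, so CS = ½ · [(784 - 243) + (654 - 243)] · 520 = 247520.
Change in consumer surplus = 247520 - 326432 = -78912.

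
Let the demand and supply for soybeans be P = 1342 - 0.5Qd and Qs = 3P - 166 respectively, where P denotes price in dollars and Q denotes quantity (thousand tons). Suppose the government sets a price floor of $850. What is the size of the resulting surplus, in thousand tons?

Rearranging demand gives Qd = 2684 - 2P. Equilibrium: 2684 - 2P = 3P - 166, so 2850 = 5P and P* = 570, Q* = 1544.
The floor of 850 is above the equilibrium price 570, so it binds.
At P = 850: Qd = 2684 - 2·850 = 984 and Qs = 3·850 - 166 = 2384.
Surplus = Qs - Qd = 2384 - 984 = 1400.

1400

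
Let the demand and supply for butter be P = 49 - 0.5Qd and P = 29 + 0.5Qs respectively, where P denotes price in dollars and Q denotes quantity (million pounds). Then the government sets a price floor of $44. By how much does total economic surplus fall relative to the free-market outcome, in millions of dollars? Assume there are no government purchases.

Rearranging demand gives Qd = 98 - 2P; rearranging supply gives Qs = 2P - 58. Setting quantity demanded equal to quantity supplied, 98 - 2P = 2P - 58, gives P* = 39 and Q* = 20.
Since 44 > 39, the floor is binding.
At P = 44: Qd = 98 - 2·44 = 10 and Qs = 2·44 - 58 = 30.
Quantity traded falls to 10. At Q = 10 the demand price is (98 - 10)/2 = 44 and the supply price is (58 + 10)/2 = 34.
Deadweight loss = ½ · (44 - 34) · (20 - 10) = ½ · 10 · 10 = 50.

50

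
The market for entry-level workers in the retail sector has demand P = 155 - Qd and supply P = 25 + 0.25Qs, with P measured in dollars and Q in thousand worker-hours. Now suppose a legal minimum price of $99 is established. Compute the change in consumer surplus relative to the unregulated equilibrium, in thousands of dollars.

-3840

Rearranging demand gives Qd = 155 - P; rearranging supply gives Qs = 4P - 100. In a free market, 155 - P = 4P - 100 gives the equilibrium P* = 51, Q* = 104.
Because the floor (99) lies above the market-clearing price, it is binding.
At P = 99: Qd = 155 - 99 = 56 and Qs = 4·99 - 100 = 296.
Consumer surplus without the control is ½ · (155 - 51) · 104 = 5408.
With the floor, consumers buy 56 units at 99, so CS = ½ · (155 - 99) · 56 = 1568.
Change in consumer surplus = 1568 - 5408 = -3840.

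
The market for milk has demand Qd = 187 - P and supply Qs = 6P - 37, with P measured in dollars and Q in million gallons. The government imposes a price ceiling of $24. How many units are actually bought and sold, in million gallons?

In a free market, 187 - P = 6P - 37 gives the equilibrium P* = 32, Q* = 155.
The ceiling of 24 is below the equilibrium price 32, so it binds.
At P = 24: Qd = 187 - 24 = 163 and Qs = 6·24 - 37 = 107.
The quantity actually transacted is the short side, supply: 107.

107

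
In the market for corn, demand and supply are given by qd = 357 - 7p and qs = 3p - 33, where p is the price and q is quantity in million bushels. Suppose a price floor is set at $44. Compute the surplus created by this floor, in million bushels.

50

In a free market, 357 - 7p = 3p - 33 gives the equilibrium p* = 39, q* = 84.
The floor of 44 is above the equilibrium price 39, so it binds.
At p = 44: qd = 357 - 7·44 = 49 and qs = 3·44 - 33 = 99.
Surplus = qs - qd = 99 - 49 = 50.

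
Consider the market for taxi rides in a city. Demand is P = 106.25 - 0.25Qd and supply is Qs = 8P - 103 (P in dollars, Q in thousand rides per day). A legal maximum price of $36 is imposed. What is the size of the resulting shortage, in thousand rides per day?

96

Rearranging demand gives Qd = 425 - 4P. Setting quantity demanded equal to quantity supplied, 425 - 4P = 8P - 103, gives P* = 44 and Q* = 249.
The ceiling of 36 is below the equilibrium price 44, so it binds.
At P = 36: Qd = 425 - 4·36 = 281 and Qs = 8·36 - 103 = 185.
Shortage = Qd - Qs = 281 - 185 = 96.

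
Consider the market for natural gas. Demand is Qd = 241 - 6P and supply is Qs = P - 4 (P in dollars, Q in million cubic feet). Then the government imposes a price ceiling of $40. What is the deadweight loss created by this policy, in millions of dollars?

0

Setting quantity demanded equal to quantity supplied, 241 - 6P = P - 4, gives P* = 35 and Q* = 31.
The ceiling of 40 is above the equilibrium price 35, so it is not binding; the market clears at P* = 35, Q* = 31.
Since the control does not bind, no trades are prevented and deadweight loss is zero.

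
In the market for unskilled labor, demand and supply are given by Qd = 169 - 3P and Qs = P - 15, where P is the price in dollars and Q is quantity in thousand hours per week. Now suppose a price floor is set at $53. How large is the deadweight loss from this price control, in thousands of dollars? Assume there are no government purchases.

In a free market, 169 - 3P = P - 15 gives the equilibrium P* = 46, Q* = 31.
Because the floor (53) lies above the market-clearing price, it is binding.
At P = 53: Qd = 169 - 3·53 = 10 and Qs = 53 - 15 = 38.
Quantity traded falls to 10. At Q = 10 the demand price is (169 - 10)/3 = 53 and the supply price is 15 + 10 = 25.
Deadweight loss = ½ · (53 - 25) · (31 - 10) = ½ · 28 · 21 = 294.

294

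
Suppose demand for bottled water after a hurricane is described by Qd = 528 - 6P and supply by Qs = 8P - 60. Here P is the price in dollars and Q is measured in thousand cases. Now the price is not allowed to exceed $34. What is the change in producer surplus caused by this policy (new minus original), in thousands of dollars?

Equilibrium: 528 - 6P = 8P - 60, so 588 = 14P and P* = 42, Q* = 276.
Since 34 < 42, the ceiling is binding.
At P = 34: Qd = 528 - 6·34 = 324 and Qs = 8·34 - 60 = 212.
Producer surplus without the control is ½ · (42 - 7.5) · 276 = 4761.
With the ceiling, producers sell 212 units at 34, so PS = ½ · (34 - 7.5) · 212 = 2809.
Change in producer surplus = 2809 - 4761 = -1952.

-1952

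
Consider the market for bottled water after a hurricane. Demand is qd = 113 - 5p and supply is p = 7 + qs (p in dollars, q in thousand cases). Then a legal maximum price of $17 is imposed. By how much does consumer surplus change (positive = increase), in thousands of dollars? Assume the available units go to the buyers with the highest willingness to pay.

29.1

Rearranging supply gives qs = p - 7. Setting quantity demanded equal to quantity supplied, 113 - 5p = p - 7, gives p* = 20 and q* = 13.
The ceiling of 17 is below the equilibrium price 20, so it binds.
At p = 17: qd = 113 - 5·17 = 28 and qs = 17 - 7 = 10.
Consumer surplus without the control is ½ · (22.6 - 20) · 13 = 16.9.
With the ceiling, 10 units are sold at 17 (assume they go to the highest-value buyers). The demand price at q = 10 is 20.6, so CS = ½ · [(22.6 - 17) + (20.6 - 17)] · 10 = 46.
Change in consumer surplus = 46 - 16.9 = 29.1.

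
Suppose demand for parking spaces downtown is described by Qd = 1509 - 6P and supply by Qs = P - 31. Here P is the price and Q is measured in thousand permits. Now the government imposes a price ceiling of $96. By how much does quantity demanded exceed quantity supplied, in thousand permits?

In a free market, 1509 - 6P = P - 31 gives the equilibrium P* = 220, Q* = 189.
Since 96 < 220, the ceiling is binding.
At P = 96: Qd = 1509 - 6·96 = 933 and Qs = 96 - 31 = 65.
Shortage = Qd - Qs = 933 - 65 = 868.

868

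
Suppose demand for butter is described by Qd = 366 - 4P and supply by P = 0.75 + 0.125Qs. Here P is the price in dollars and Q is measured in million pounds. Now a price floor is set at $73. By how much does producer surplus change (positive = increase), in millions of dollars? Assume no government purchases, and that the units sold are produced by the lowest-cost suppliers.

Rearranging supply gives Qs = 8P - 6. Setting quantity demanded equal to quantity supplied, 366 - 4P = 8P - 6, gives P* = 31 and Q* = 242.
Because the floor (73) lies above the market-clearing price, it is binding.
At P = 73: Qd = 366 - 4·73 = 74 and Qs = 8·73 - 6 = 578.
Producer surplus without the control is ½ · (31 - 0.75) · 242 = 3660.25.
With the floor, 74 units are sold at 73. The supply price at Q = 74 is 10, so PS = ½ · [(73 - 0.75) + (73 - 10)] · 74 = 5004.25.
Change in producer surplus = 5004.25 - 3660.25 = 1344.

1344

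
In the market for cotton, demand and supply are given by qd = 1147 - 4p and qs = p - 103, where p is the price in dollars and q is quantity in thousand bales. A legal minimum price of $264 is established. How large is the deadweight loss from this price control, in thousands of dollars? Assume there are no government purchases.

Setting quantity demanded equal to quantity supplied, 1147 - 4p = p - 103, gives p* = 250 and q* = 147.
Because the floor (264) lies above the market-clearing price, it is binding.
At p = 264: qd = 1147 - 4·264 = 91 and qs = 264 - 103 = 161.
Quantity traded falls to 91. At q = 91 the demand price is (1147 - 91)/4 = 264 and the supply price is 103 + 91 = 194.
Deadweight loss = ½ · (264 - 194) · (147 - 91) = ½ · 70 · 56 = 1960.

1960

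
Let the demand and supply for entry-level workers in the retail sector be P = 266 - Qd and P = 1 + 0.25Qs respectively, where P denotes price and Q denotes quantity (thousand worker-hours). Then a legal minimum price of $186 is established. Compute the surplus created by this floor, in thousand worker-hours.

660

Rearranging demand gives Qd = 266 - P; rearranging supply gives Qs = 4P - 4. Without the control the market clears where 266 - P = 4P - 4, i.e. P* = 54 and Q* = 212.
Because the floor (186) lies above the market-clearing price, it is binding.
At P = 186: Qd = 266 - 186 = 80 and Qs = 4·186 - 4 = 740.
Surplus = Qs - Qd = 740 - 80 = 660.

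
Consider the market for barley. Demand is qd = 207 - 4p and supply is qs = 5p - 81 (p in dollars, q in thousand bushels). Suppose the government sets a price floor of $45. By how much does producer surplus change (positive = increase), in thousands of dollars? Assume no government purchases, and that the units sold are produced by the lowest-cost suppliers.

80.6

Without the control the market clears where 207 - 4p = 5p - 81, i.e. p* = 32 and q* = 79.
Because the floor (45) lies above the market-clearing price, it is binding.
At p = 45: qd = 207 - 4·45 = 27 and qs = 5·45 - 81 = 144.
Producer surplus without the control is ½ · (32 - 16.2) · 79 = 624.1.
With the floor, 27 units are sold at 45. The supply price at q = 27 is 21.6, so PS = ½ · [(45 - 16.2) + (45 - 21.6)] · 27 = 704.7.
Change in producer surplus = 704.7 - 624.1 = 80.6.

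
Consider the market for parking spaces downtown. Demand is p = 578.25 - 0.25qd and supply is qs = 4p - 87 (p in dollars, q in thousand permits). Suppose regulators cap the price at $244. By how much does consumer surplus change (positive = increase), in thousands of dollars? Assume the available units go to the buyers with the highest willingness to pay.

Rearranging demand gives qd = 2313 - 4p. Setting quantity demanded equal to quantity supplied, 2313 - 4p = 4p - 87, gives p* = 300 and q* = 1113.
Since 244 < 300, the ceiling is binding.
At p = 244: qd = 2313 - 4·244 = 1337 and qs = 4·244 - 87 = 889.
Consumer surplus without the control is ½ · (578.25 - 300) · 1113 = 154846.125.
With the ceiling, 889 units are sold at 244 (assume they go to the highest-value buyers). The demand price at q = 889 is 356, so CS = ½ · [(578.25 - 244) + (356 - 244)] · 889 = 198358.125.
Change in consumer surplus = 198358.125 - 154846.125 = 43512.

43512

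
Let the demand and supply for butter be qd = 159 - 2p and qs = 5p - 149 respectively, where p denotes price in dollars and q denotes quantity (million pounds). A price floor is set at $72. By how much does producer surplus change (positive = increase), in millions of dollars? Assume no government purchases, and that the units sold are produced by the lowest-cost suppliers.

In a free market, 159 - 2p = 5p - 149 gives the equilibrium p* = 44, q* = 71.
Because the floor (72) lies above the market-clearing price, it is binding.
At p = 72: qd = 159 - 2·72 = 15 and qs = 5·72 - 149 = 211.
Producer surplus without the control is ½ · (44 - 29.8) · 71 = 504.1.
With the floor, 15 units are sold at 72. The supply price at q = 15 is 32.8, so PS = ½ · [(72 - 29.8) + (72 - 32.8)] · 15 = 610.5.
Change in producer surplus = 610.5 - 504.1 = 106.4.

106.4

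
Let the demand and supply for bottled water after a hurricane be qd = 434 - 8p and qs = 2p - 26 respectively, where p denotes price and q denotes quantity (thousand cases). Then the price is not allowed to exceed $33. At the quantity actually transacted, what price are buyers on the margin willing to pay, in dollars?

Equilibrium: 434 - 8p = 2p - 26, so 460 = 10p and p* = 46, q* = 66.
The ceiling of 33 is below the equilibrium price 46, so it binds.
At p = 33: qd = 434 - 8·33 = 170 and qs = 2·33 - 26 = 40.
Only 40 units reach the market. On the demand curve, the marginal buyer's willingness to pay at q = 40 is (434 - 40)/8 = 49.25.

49.25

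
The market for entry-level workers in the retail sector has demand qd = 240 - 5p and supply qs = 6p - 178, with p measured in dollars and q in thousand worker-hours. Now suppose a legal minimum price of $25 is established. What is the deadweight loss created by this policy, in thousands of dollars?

Equilibrium: 240 - 5p = 6p - 178, so 418 = 11p and p* = 38, q* = 50.
The floor of 25 is below the equilibrium price 38, so it is not binding; the market clears at p* = 38, q* = 50.
Since the control does not bind, no trades are prevented and deadweight loss is zero.

0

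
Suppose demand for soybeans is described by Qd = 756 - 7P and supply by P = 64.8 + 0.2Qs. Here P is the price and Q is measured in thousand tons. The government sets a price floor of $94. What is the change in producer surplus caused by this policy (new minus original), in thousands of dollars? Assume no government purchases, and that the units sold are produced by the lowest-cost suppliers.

Rearranging supply gives Qs = 5P - 324. Equilibrium: 756 - 7P = 5P - 324, so 1080 = 12P and P* = 90, Q* = 126.
The floor of 94 is above the equilibrium price 90, so it binds.
At P = 94: Qd = 756 - 7·94 = 98 and Qs = 5·94 - 324 = 146.
Producer surplus without the control is ½ · (90 - 64.8) · 126 = 1587.6.
With the floor, 98 units are sold at 94. The supply price at Q = 98 is 84.4, so PS = ½ · [(94 - 64.8) + (94 - 84.4)] · 98 = 1901.2.
Change in producer surplus = 1901.2 - 1587.6 = 313.6.

313.6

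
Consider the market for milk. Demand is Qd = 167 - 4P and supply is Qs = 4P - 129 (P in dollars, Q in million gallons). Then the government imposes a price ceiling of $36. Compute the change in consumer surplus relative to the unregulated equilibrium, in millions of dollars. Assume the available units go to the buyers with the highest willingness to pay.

13

In a free market, 167 - 4P = 4P - 129 gives the equilibrium P* = 37, Q* = 19.
Since 36 < 37, the ceiling is binding.
At P = 36: Qd = 167 - 4·36 = 23 and Qs = 4·36 - 129 = 15.
Consumer surplus without the control is ½ · (41.75 - 37) · 19 = 45.125.
With the ceiling, 15 units are sold at 36 (assume they go to the highest-value buyers). The demand price at Q = 15 is 38, so CS = ½ · [(41.75 - 36) + (38 - 36)] · 15 = 58.125.
Change in consumer surplus = 58.125 - 45.125 = 13.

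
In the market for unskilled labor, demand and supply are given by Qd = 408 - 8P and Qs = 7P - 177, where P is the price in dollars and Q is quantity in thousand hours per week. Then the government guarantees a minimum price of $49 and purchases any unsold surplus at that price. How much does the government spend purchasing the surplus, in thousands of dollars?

7350

Equilibrium: 408 - 8P = 7P - 177, so 585 = 15P and P* = 39, Q* = 96.
Since 49 > 39, the floor is binding.
At P = 49: Qd = 408 - 8·49 = 16 and Qs = 7·49 - 177 = 166.
Surplus = Qs - Qd = 150.
Government expenditure = surplus × support price = 150 × 49 = 7350.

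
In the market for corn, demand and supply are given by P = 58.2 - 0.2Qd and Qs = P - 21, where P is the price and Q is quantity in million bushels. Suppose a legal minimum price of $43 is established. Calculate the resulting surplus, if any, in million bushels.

Rearranging demand gives Qd = 291 - 5P. Without the control the market clears where 291 - 5P = P - 21, i.e. P* = 52 and Q* = 31.
The floor of 43 is below the equilibrium price 52, so it is not binding; the market clears at P* = 52, Q* = 31.
Since the control does not bind, there is no surplus.

0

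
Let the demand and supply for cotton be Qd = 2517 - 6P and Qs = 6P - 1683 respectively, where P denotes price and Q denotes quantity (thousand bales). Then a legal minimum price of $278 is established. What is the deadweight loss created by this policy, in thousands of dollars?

Setting quantity demanded equal to quantity supplied, 2517 - 6P = 6P - 1683, gives P* = 350 and Q* = 417.
The floor of 278 is below the equilibrium price 350, so it is not binding; the market clears at P* = 350, Q* = 417.
Since the control does not bind, no trades are prevented and deadweight loss is zero.

0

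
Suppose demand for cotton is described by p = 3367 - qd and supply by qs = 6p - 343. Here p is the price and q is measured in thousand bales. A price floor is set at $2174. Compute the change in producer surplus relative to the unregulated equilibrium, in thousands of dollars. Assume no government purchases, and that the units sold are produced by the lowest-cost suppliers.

Rearranging demand gives qd = 3367 - p. Setting quantity demanded equal to quantity supplied, 3367 - p = 6p - 343, gives p* = 530 and q* = 2837.
The floor of 2174 is above the equilibrium price 530, so it binds.
At p = 2174: qd = 3367 - 2174 = 1193 and qs = 6·2174 - 343 = 12701.
Producer surplus without the control is ½ · (530 - 343/6) · 2837 = 8048569/12.
With the floor, 1193 units are sold at 2174. The supply price at q = 1193 is 256, so PS = ½ · [(2174 - 343/6) + (2174 - 256)] · 1193 = 28881337/12.
Change in producer surplus = 28881337/12 - 8048569/12 = 1736064.

1736064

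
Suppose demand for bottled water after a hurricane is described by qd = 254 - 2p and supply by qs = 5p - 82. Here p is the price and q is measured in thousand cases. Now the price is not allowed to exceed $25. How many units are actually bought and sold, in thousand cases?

Equilibrium: 254 - 2p = 5p - 82, so 336 = 7p and p* = 48, q* = 158.
The ceiling of 25 is below the equilibrium price 48, so it binds.
At p = 25: qd = 254 - 2·25 = 204 and qs = 5·25 - 82 = 43.
The quantity actually transacted is the short side, supply: 43.

43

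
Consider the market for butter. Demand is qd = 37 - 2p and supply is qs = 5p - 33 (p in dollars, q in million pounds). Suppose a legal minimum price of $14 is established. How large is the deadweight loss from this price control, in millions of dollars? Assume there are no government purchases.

Setting quantity demanded equal to quantity supplied, 37 - 2p = 5p - 33, gives p* = 10 and q* = 17.
Because the floor (14) lies above the market-clearing price, it is binding.
At p = 14: qd = 37 - 2·14 = 9 and qs = 5·14 - 33 = 37.
Quantity traded falls to 9. At q = 9 the demand price is (37 - 9)/2 = 14 and the supply price is (33 + 9)/5 = 8.4.
Deadweight loss = ½ · (14 - 8.4) · (17 - 9) = ½ · 5.6 · 8 = 22.4.

22.4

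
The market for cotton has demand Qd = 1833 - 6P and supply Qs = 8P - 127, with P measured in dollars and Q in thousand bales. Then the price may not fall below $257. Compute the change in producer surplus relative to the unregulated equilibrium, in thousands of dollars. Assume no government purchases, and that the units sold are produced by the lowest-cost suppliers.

3246.75

Setting quantity demanded equal to quantity supplied, 1833 - 6P = 8P - 127, gives P* = 140 and Q* = 993.
Because the floor (257) lies above the market-clearing price, it is binding.
At P = 257: Qd = 1833 - 6·257 = 291 and Qs = 8·257 - 127 = 1929.
Producer surplus without the control is ½ · (140 - 15.875) · 993 = 61628.0625.
With the floor, 291 units are sold at 257. The supply price at Q = 291 is 52.25, so PS = ½ · [(257 - 15.875) + (257 - 52.25)] · 291 = 64874.8125.
Change in producer surplus = 64874.8125 - 61628.0625 = 3246.75.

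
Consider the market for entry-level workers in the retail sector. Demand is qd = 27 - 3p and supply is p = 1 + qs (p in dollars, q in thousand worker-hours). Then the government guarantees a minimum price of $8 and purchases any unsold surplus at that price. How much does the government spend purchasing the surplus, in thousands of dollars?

Rearranging supply gives qs = p - 1. Equilibrium: 27 - 3p = p - 1, so 28 = 4p and p* = 7, q* = 6.
The floor of 8 is above the equilibrium price 7, so it binds.
At p = 8: qd = 27 - 3·8 = 3 and qs = 8 - 1 = 7.
Surplus = qs - qd = 4.
Government expenditure = surplus × support price = 4 × 8 = 32.

32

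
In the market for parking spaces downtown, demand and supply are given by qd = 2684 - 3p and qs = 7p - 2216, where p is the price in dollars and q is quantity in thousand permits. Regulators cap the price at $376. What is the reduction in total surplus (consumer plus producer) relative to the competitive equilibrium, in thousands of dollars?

Without the control the market clears where 2684 - 3p = 7p - 2216, i.e. p* = 490 and q* = 1214.
The ceiling of 376 is below the equilibrium price 490, so it binds.
At p = 376: qd = 2684 - 3·376 = 1556 and qs = 7·376 - 2216 = 416.
Quantity traded falls to 416. At q = 416 the demand price is (2684 - 416)/3 = 756 and the supply price is (2216 + 416)/7 = 376.
Deadweight loss = ½ · (756 - 376) · (1214 - 416) = ½ · 380 · 798 = 151620.

151620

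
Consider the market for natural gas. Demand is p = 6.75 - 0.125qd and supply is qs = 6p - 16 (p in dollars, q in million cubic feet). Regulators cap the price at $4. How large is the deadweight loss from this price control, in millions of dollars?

5.25

Rearranging demand gives qd = 54 - 8p. Without the control the market clears where 54 - 8p = 6p - 16, i.e. p* = 5 and q* = 14.
Because the ceiling (4) lies below the market-clearing price, it is binding.
At p = 4: qd = 54 - 8·4 = 22 and qs = 6·4 - 16 = 8.
Quantity traded falls to 8. At q = 8 the demand price is (54 - 8)/8 = 5.75 and the supply price is (16 + 8)/6 = 4.
Deadweight loss = ½ · (5.75 - 4) · (14 - 8) = ½ · 1.75 · 6 = 5.25.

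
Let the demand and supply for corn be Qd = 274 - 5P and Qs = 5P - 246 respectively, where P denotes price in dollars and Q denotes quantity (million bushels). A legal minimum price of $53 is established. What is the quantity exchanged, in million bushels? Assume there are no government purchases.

9

Equilibrium: 274 - 5P = 5P - 246, so 520 = 10P and P* = 52, Q* = 14.
Since 53 > 52, the floor is binding.
At P = 53: Qd = 274 - 5·53 = 9 and Qs = 5·53 - 246 = 19.
The quantity actually transacted is the short side, demand: 9.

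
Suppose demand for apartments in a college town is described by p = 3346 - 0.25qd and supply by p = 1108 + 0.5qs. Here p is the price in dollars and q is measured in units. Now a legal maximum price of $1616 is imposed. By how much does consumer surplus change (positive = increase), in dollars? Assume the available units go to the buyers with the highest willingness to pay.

515616

Rearranging demand gives qd = 13384 - 4p; rearranging supply gives qs = 2p - 2216. In a free market, 13384 - 4p = 2p - 2216 gives the equilibrium p* = 2600, q* = 2984.
The ceiling of 1616 is below the equilibrium price 2600, so it binds.
At p = 1616: qd = 13384 - 4·1616 = 6920 and qs = 2·1616 - 2216 = 1016.
Consumer surplus without the control is ½ · (3346 - 2600) · 2984 = 1113032.
With the ceiling, 1016 units are sold at 1616 (assume they go to the highest-value buyers). The demand price at q = 1016 is 3092, so CS = ½ · [(3346 - 1616) + (3092 - 1616)] · 1016 = 1628648.
Change in consumer surplus = 1628648 - 1113032 = 515616.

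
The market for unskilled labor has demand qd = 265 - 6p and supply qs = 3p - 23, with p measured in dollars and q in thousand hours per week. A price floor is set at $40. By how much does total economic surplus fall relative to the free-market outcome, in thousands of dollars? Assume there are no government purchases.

576

Without the control the market clears where 265 - 6p = 3p - 23, i.e. p* = 32 and q* = 73.
Since 40 > 32, the floor is binding.
At p = 40: qd = 265 - 6·40 = 25 and qs = 3·40 - 23 = 97.
Quantity traded falls to 25. At q = 25 the demand price is (265 - 25)/6 = 40 and the supply price is (23 + 25)/3 = 16.
Deadweight loss = ½ · (40 - 16) · (73 - 25) = ½ · 24 · 48 = 576.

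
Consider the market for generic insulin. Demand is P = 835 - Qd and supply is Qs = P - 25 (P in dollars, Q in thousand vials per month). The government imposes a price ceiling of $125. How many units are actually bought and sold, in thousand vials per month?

100

Rearranging demand gives Qd = 835 - P. In a free market, 835 - P = P - 25 gives the equilibrium P* = 430, Q* = 405.
Because the ceiling (125) lies below the market-clearing price, it is binding.
At P = 125: Qd = 835 - 125 = 710 and Qs = 125 - 25 = 100.
The quantity actually transacted is the short side, supply: 100.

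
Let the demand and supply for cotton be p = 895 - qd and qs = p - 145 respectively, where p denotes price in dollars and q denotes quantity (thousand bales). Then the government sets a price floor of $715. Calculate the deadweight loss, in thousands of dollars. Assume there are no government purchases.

38025

Rearranging demand gives qd = 895 - p. Without the control the market clears where 895 - p = p - 145, i.e. p* = 520 and q* = 375.
Because the floor (715) lies above the market-clearing price, it is binding.
At p = 715: qd = 895 - 715 = 180 and qs = 715 - 145 = 570.
Quantity traded falls to 180. At q = 180 the demand price is 895 - 180 = 715 and the supply price is 145 + 180 = 325.
Deadweight loss = ½ · (715 - 325) · (375 - 180) = ½ · 390 · 195 = 38025.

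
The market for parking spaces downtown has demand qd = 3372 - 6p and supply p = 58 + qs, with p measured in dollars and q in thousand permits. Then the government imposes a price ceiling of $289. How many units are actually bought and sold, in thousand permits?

Rearranging supply gives qs = p - 58. Without the control the market clears where 3372 - 6p = p - 58, i.e. p* = 490 and q* = 432.
Because the ceiling (289) lies below the market-clearing price, it is binding.
At p = 289: qd = 3372 - 6·289 = 1638 and qs = 289 - 58 = 231.
The quantity actually transacted is the short side, supply: 231.

231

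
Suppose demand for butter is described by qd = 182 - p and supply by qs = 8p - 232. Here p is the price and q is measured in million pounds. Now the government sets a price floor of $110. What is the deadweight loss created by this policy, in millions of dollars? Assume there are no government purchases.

In a free market, 182 - p = 8p - 232 gives the equilibrium p* = 46, q* = 136.
Because the floor (110) lies above the market-clearing price, it is binding.
At p = 110: qd = 182 - 110 = 72 and qs = 8·110 - 232 = 648.
Quantity traded falls to 72. At q = 72 the demand price is 182 - 72 = 110 and the supply price is (232 + 72)/8 = 38.
Deadweight loss = ½ · (110 - 38) · (136 - 72) = ½ · 72 · 64 = 2304.

2304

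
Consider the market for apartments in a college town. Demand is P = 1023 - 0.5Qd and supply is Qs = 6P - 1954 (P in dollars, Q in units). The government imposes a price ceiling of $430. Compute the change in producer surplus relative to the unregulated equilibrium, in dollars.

Rearranging demand gives Qd = 2046 - 2P. Without the control the market clears where 2046 - 2P = 6P - 1954, i.e. P* = 500 and Q* = 1046.
Since 430 < 500, the ceiling is binding.
At P = 430: Qd = 2046 - 2·430 = 1186 and Qs = 6·430 - 1954 = 626.
Producer surplus without the control is ½ · (500 - 977/3) · 1046 = 273529/3.
With the ceiling, producers sell 626 units at 430, so PS = ½ · (430 - 977/3) · 626 = 97969/3.
Change in producer surplus = 97969/3 - 273529/3 = -58520.

-58520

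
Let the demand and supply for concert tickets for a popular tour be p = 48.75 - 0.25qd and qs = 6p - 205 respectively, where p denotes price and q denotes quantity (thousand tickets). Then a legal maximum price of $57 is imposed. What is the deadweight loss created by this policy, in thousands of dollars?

Rearranging demand gives qd = 195 - 4p. In a free market, 195 - 4p = 6p - 205 gives the equilibrium p* = 40, q* = 35.
Since 57 is above p* = 40, the ceiling does not bind and the free-market outcome prevails.
Since the control does not bind, no trades are prevented and deadweight loss is zero.

0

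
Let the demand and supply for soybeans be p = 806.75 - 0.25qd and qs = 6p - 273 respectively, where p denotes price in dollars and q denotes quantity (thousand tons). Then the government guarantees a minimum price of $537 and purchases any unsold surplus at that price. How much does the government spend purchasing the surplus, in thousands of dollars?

Rearranging demand gives qd = 3227 - 4p. Without the control the market clears where 3227 - 4p = 6p - 273, i.e. p* = 350 and q* = 1827.
Because the floor (537) lies above the market-clearing price, it is binding.
At p = 537: qd = 3227 - 4·537 = 1079 and qs = 6·537 - 273 = 2949.
Surplus = qs - qd = 1870.
Government expenditure = surplus × support price = 1870 × 537 = 1004190.

1004190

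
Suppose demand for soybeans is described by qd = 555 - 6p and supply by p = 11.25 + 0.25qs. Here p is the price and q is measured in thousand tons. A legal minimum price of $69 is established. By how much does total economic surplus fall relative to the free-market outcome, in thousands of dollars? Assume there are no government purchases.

607.5

Rearranging supply gives qs = 4p - 45. In a free market, 555 - 6p = 4p - 45 gives the equilibrium p* = 60, q* = 195.
Since 69 > 60, the floor is binding.
At p = 69: qd = 555 - 6·69 = 141 and qs = 4·69 - 45 = 231.
Quantity traded falls to 141. At q = 141 the demand price is (555 - 141)/6 = 69 and the supply price is (45 + 141)/4 = 46.5.
Deadweight loss = ½ · (69 - 46.5) · (195 - 141) = ½ · 22.5 · 54 = 607.5.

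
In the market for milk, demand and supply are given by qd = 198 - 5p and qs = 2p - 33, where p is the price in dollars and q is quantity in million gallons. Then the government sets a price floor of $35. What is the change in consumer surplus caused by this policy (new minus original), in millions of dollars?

In a free market, 198 - 5p = 2p - 33 gives the equilibrium p* = 33, q* = 33.
The floor of 35 is above the equilibrium price 33, so it binds.
At p = 35: qd = 198 - 5·35 = 23 and qs = 2·35 - 33 = 37.
Consumer surplus without the control is ½ · (39.6 - 33) · 33 = 108.9.
With the floor, consumers buy 23 units at 35, so CS = ½ · (39.6 - 35) · 23 = 52.9.
Change in consumer surplus = 52.9 - 108.9 = -56.

-56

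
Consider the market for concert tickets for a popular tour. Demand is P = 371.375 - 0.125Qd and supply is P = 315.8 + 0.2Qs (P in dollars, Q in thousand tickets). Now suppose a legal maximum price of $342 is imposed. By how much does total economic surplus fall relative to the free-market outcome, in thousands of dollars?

260

Rearranging demand gives Qd = 2971 - 8P; rearranging supply gives Qs = 5P - 1579. Setting quantity demanded equal to quantity supplied, 2971 - 8P = 5P - 1579, gives P* = 350 and Q* = 171.
Because the ceiling (342) lies below the market-clearing price, it is binding.
At P = 342: Qd = 2971 - 8·342 = 235 and Qs = 5·342 - 1579 = 131.
Quantity traded falls to 131. At Q = 131 the demand price is (2971 - 131)/8 = 355 and the supply price is (1579 + 131)/5 = 342.
Deadweight loss = ½ · (355 - 342) · (171 - 131) = ½ · 13 · 40 = 260.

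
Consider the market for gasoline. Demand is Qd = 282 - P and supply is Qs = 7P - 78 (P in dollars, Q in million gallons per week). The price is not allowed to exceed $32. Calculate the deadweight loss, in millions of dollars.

In a free market, 282 - P = 7P - 78 gives the equilibrium P* = 45, Q* = 237.
Because the ceiling (32) lies below the market-clearing price, it is binding.
At P = 32: Qd = 282 - 32 = 250 and Qs = 7·32 - 78 = 146.
Quantity traded falls to 146. At Q = 146 the demand price is 282 - 146 = 136 and the supply price is (78 + 146)/7 = 32.
Deadweight loss = ½ · (136 - 32) · (237 - 146) = ½ · 104 · 91 = 4732.

4732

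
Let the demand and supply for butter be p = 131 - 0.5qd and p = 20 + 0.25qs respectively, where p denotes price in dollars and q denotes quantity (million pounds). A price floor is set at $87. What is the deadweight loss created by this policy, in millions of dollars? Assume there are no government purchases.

Rearranging demand gives qd = 262 - 2p; rearranging supply gives qs = 4p - 80. Equilibrium: 262 - 2p = 4p - 80, so 342 = 6p and p* = 57, q* = 148.
Because the floor (87) lies above the market-clearing price, it is binding.
At p = 87: qd = 262 - 2·87 = 88 and qs = 4·87 - 80 = 268.
Quantity traded falls to 88. At q = 88 the demand price is (262 - 88)/2 = 87 and the supply price is (80 + 88)/4 = 42.
Deadweight loss = ½ · (87 - 42) · (148 - 88) = ½ · 45 · 60 = 1350.

1350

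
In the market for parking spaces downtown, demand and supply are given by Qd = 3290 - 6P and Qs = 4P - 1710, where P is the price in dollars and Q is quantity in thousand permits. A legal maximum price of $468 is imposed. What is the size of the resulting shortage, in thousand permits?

In a free market, 3290 - 6P = 4P - 1710 gives the equilibrium P* = 500, Q* = 290.
Because the ceiling (468) lies below the market-clearing price, it is binding.
At P = 468: Qd = 3290 - 6·468 = 482 and Qs = 4·468 - 1710 = 162.
Shortage = Qd - Qs = 482 - 162 = 320.

320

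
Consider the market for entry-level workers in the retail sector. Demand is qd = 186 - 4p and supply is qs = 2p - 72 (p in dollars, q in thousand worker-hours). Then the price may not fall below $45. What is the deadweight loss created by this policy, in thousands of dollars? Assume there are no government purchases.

24

In a free market, 186 - 4p = 2p - 72 gives the equilibrium p* = 43, q* = 14.
Because the floor (45) lies above the market-clearing price, it is binding.
At p = 45: qd = 186 - 4·45 = 6 and qs = 2·45 - 72 = 18.
Quantity traded falls to 6. At q = 6 the demand price is (186 - 6)/4 = 45 and the supply price is (72 + 6)/2 = 39.
Deadweight loss = ½ · (45 - 39) · (14 - 6) = ½ · 6 · 8 = 24.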